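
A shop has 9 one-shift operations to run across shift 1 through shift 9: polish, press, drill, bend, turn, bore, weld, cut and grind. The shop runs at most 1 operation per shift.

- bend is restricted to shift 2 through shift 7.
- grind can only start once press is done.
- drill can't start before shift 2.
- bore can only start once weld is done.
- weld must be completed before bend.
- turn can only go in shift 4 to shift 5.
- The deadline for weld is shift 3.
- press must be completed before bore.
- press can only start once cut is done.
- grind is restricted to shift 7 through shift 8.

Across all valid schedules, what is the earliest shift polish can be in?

polish at shift 1 is achievable: drill=shift 8; weld=shift 2; grind=shift 7; polish=shift 1; press=shift 6; cut=shift 5; bend=shift 3; bore=shift 9; turn=shift 4.

shift 1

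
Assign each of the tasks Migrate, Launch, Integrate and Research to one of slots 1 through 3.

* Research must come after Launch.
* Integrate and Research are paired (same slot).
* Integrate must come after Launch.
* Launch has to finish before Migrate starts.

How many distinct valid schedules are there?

Splitting on Migrate: it can be 2 (2), 3 (3). Listing each branch's schedules as (Launch, Integrate, Research):
Migrate=2: (1,2,2) (1,3,3) — 2.
Migrate=3: (1,2,2) (1,3,3) (2,3,3) — 3.
Summing: 2 + 3 = 5.

5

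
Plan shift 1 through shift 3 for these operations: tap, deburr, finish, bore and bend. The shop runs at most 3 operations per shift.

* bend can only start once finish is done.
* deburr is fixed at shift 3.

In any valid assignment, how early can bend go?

Precedence pushes bend to at least shift 2.
bend at shift 2 is achievable: tap=shift 1, bend=shift 2, bore=shift 1, finish=shift 1, deburr=shift 3.

shift 2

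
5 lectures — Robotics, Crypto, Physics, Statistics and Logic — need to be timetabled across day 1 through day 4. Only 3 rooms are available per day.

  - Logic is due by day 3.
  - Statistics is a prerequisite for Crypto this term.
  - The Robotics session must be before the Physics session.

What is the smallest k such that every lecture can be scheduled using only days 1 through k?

2

The precedence chain requires at least 2 distinct days.
With at most 3 per day and 5 lectures, at least 2 days are needed.
2 works (last occupied day: day 2): for example Physics -> day 2; Robotics -> day 1; Crypto -> day 2; Logic -> day 1; Statistics -> day 1.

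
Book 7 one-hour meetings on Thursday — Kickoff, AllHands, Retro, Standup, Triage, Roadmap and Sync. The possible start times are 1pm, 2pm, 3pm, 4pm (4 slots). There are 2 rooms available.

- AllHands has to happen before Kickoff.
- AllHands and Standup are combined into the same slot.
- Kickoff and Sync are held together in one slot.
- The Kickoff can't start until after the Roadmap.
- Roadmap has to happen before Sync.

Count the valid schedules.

Splitting on Kickoff: it can be 3pm (6), 4pm (18). Listing each branch's schedules as (AllHands, Retro, Standup, Triage, Roadmap, Sync):
Kickoff=3pm: (1pm,2pm,1pm,4pm,2pm,3pm) (1pm,4pm,1pm,2pm,2pm,3pm) (1pm,4pm,1pm,4pm,2pm,3pm) (2pm,1pm,2pm,4pm,1pm,3pm) (2pm,4pm,2pm,1pm,1pm,3pm) (2pm,4pm,2pm,4pm,1pm,3pm) — 6.
Kickoff=4pm: (1pm,2pm,1pm,2pm,3pm,4pm) (1pm,2pm,1pm,3pm,2pm,4pm) (1pm,2pm,1pm,3pm,3pm,4pm) (1pm,3pm,1pm,2pm,2pm,4pm) (1pm,3pm,1pm,2pm,3pm,4pm) (1pm,3pm,1pm,3pm,2pm,4pm) (2pm,1pm,2pm,1pm,3pm,4pm) (2pm,1pm,2pm,3pm,1pm,4pm) (2pm,1pm,2pm,3pm,3pm,4pm) (2pm,3pm,2pm,1pm,1pm,4pm) (2pm,3pm,2pm,1pm,3pm,4pm) (2pm,3pm,2pm,3pm,1pm,4pm) (3pm,1pm,3pm,1pm,2pm,4pm) (3pm,1pm,3pm,2pm,1pm,4pm) (3pm,1pm,3pm,2pm,2pm,4pm) (3pm,2pm,3pm,1pm,1pm,4pm) (3pm,2pm,3pm,1pm,2pm,4pm) (3pm,2pm,3pm,2pm,1pm,4pm) — 18.
Summing: 6 + 18 = 24.

24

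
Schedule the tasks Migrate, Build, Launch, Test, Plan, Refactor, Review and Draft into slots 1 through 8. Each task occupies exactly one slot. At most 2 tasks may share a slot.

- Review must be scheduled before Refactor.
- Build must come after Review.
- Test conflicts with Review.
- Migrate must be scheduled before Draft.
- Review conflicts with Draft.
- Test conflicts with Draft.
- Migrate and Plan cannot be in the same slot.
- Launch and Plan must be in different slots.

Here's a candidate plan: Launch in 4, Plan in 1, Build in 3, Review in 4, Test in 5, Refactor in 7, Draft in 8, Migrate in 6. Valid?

Invalid. Build must come after Review.

Test conflicts with Review — holds.
Review must be scheduled before Refactor — holds.
Test conflicts with Draft — holds.
At most 2 tasks may share a slot — holds.
Launch and Plan must be in different slots — holds.
Review conflicts with Draft — holds.
Migrate must be scheduled before Draft — holds.
Build must come after Review — violated.
Migrate and Plan cannot be in the same slot — holds.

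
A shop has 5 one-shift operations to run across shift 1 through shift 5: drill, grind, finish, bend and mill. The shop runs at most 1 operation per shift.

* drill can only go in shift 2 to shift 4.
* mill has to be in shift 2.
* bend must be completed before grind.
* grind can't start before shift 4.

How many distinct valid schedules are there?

5

Splitting on drill: it can be shift 3 (3), shift 4 (2). Listing each branch's schedules as (grind, finish, bend, mill) by shift number:
drill=shift 3: (4,5,1,2) (5,1,4,2) (5,4,1,2) — 3.
drill=shift 4: (5,1,3,2) (5,3,1,2) — 2.
Summing: 3 + 2 = 5.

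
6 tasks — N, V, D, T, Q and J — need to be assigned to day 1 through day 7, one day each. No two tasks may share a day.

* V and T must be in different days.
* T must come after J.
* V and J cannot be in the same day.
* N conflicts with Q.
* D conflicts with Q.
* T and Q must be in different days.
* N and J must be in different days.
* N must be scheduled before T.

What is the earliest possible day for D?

day 1

D at day 1 is achievable: J=day 3; Q=day 6; N=day 2; T=day 4; V=day 5; D=day 1.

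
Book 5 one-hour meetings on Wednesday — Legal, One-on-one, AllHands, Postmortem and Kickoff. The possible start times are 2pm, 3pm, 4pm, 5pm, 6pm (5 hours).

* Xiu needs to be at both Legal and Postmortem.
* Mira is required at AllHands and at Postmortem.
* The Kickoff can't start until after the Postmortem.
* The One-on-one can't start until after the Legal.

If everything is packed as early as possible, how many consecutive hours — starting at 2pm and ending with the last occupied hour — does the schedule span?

3 hours

The precedence chain requires at least 2 distinct hours.
Could 2 hours be enough, i.e. nothing placed later than 3pm? No: Kickoff must come after Postmortem (at 2pm or later) → {3pm}; Postmortem must come before Kickoff (at 3pm or earlier) → {2pm}; One-on-one must come after Legal (at 2pm or later) → {3pm}; Legal must come before One-on-one (at 3pm or earlier) → {2pm}; Postmortem can't share with Legal (2pm) → nothing is left.
So 2 hours is not enough.
3 works (last occupied hour: 4pm): for example AllHands=2pm; Legal=2pm; One-on-one=3pm; Postmortem=3pm; Kickoff=4pm.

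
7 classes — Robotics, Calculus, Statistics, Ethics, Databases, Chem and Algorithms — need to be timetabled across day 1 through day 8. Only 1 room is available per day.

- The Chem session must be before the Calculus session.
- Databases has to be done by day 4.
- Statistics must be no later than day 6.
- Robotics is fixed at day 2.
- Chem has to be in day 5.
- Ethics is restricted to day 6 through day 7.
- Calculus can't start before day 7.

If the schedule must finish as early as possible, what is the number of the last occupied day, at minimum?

7

The precedence chain requires at least 2 distinct days.
With at most 1 per day and 7 classes, at least 7 days are needed.
Calculus can't be placed before day 7, so the schedule must run through at least day 7.
7 works (last occupied day: day 7): for example Robotics -> day 2, Databases -> day 1, Ethics -> day 6, Chem -> day 5, Calculus -> day 7, Statistics -> day 3, Algorithms -> day 4.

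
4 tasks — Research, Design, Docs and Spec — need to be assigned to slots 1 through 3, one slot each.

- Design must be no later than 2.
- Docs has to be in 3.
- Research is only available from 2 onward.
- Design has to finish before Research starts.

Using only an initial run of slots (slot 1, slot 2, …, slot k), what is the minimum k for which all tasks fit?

3

The precedence chain requires at least 2 distinct slots.
Docs can't be placed before 3, so the schedule must run through at least slot 3.
3 works (last occupied slot: 3): for example Spec in 1; Research in 2; Design in 1; Docs in 3.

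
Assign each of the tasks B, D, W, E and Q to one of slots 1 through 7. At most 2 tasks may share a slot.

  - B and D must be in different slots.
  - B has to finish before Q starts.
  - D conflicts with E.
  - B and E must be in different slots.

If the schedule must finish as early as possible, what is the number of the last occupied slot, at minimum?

3

The precedence chain requires at least 2 distinct slots.
With at most 2 per slot and 5 tasks, at least 3 slots are needed.
3 works (last occupied slot: 3): for example B -> 1; E -> 3; W -> 1; D -> 2; Q -> 2.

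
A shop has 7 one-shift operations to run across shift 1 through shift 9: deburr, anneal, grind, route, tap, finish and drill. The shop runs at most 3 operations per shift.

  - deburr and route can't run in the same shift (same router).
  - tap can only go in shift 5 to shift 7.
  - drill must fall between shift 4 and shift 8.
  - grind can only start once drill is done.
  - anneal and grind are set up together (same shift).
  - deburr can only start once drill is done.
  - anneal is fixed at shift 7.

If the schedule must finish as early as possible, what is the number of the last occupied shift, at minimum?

7

The precedence chain requires at least 2 distinct shifts.
With at most 3 per shift and 7 operations, at least 3 shifts are needed.
anneal can't be placed before shift 7, so the schedule must run through at least shift 7.
7 works (last occupied shift: shift 7): for example route=shift 1; anneal=shift 7; tap=shift 5; grind=shift 7; finish=shift 1; deburr=shift 5; drill=shift 4.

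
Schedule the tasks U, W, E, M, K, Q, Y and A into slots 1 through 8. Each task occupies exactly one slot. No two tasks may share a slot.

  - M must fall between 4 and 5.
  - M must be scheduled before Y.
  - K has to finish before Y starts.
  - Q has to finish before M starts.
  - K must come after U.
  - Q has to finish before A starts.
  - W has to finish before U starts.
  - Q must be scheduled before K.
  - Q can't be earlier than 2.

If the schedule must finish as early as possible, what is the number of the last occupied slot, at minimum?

slot 8

The precedence chain requires at least 4 distinct slots.
With at most 1 per slot and 8 tasks, at least 8 slots are needed.
Propagating the time windows through the other constraints, Y can't land before 5, so the schedule must run through at least slot 5.
8 works (last occupied slot: 8): for example U -> 3, K -> 5, Q -> 2, W -> 1, M -> 4, Y -> 6, A -> 7, E -> 8.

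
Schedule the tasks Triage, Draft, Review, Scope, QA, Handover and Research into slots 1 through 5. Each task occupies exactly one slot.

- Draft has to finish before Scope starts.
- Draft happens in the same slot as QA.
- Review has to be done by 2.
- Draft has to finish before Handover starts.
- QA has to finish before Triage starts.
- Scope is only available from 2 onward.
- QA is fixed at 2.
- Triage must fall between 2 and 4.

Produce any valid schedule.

Triage -> 3, Handover -> 3, QA -> 2, Scope -> 3, Research -> 1, Draft -> 2, Review -> 1

Checking: QA(2) before Triage(3); Draft(2) before Scope(3); Draft(2) before Handover(3); Draft = QA = 2; Scope=3 in [2,5]; QA=2 in [2,2]; Triage=3 in [2,4]; Review=1 in [1,2].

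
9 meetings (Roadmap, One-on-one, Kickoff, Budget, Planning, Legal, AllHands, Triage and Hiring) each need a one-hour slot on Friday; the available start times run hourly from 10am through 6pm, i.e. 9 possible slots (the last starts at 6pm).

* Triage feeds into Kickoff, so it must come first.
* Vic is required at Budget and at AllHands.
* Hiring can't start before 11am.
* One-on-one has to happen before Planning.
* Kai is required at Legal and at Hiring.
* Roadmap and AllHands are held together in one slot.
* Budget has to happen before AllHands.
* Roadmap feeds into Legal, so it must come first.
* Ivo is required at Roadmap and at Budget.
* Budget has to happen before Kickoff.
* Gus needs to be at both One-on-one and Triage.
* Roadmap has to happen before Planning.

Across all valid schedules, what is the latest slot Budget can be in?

Downstream work caps Budget at 4pm.
Budget at 4pm is achievable: One-on-one in 10am; Kickoff in 5pm; Hiring in 11am; AllHands in 5pm; Budget in 4pm; Roadmap in 5pm; Planning in 6pm; Legal in 6pm; Triage in 11am.

4pm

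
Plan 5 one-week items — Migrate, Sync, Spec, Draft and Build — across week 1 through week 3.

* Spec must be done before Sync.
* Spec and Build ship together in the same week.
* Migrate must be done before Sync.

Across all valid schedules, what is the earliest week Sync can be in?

Precedence pushes Sync to at least week 2.
Sync at week 2 is achievable: Build in week 1, Migrate in week 1, Spec in week 1, Sync in week 2, Draft in week 1.

week 2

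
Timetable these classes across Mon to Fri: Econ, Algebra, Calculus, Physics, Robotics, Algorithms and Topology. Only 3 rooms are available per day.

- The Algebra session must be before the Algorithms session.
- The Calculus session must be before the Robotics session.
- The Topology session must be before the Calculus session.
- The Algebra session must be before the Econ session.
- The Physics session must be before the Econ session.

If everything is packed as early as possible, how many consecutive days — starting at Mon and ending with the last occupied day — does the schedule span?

3 days

The precedence chain requires at least 3 distinct days.
With at most 3 per day and 7 classes, at least 3 days are needed.
3 works (last occupied day: Wed): for example Econ=Tue; Algebra=Mon; Physics=Mon; Calculus=Tue; Robotics=Wed; Topology=Mon; Algorithms=Tue.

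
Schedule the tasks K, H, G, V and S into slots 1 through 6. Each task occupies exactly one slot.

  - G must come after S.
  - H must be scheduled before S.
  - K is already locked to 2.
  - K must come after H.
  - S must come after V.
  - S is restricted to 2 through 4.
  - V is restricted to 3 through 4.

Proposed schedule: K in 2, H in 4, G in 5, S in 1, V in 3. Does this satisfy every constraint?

No. H must be scheduled before S is not satisfied.

V is restricted to 3 through 4 — holds.
K is already locked to 2 — holds.
G must come after S — holds.
S is restricted to 2 through 4 — violated.
S must come after V — violated.
K must come after H — violated.
H must be scheduled before S — violated.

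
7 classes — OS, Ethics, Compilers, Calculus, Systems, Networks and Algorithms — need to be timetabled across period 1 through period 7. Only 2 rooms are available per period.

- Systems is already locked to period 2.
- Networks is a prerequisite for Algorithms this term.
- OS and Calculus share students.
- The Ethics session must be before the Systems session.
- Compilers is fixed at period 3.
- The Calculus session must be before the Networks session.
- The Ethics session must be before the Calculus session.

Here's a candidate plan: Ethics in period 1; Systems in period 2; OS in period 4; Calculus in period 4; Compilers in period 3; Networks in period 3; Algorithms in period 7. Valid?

No. The Calculus session must be before the Networks session is not satisfied.

OS and Calculus share students — violated.
Only 2 rooms are available per period — holds.
Networks is a prerequisite for Algorithms this term — holds.
The Ethics session must be before the Systems session — holds.
Compilers is fixed at period 3 — holds.
Systems is already locked to period 2 — holds.
The Ethics session must be before the Calculus session — holds.
The Calculus session must be before the Networks session — violated.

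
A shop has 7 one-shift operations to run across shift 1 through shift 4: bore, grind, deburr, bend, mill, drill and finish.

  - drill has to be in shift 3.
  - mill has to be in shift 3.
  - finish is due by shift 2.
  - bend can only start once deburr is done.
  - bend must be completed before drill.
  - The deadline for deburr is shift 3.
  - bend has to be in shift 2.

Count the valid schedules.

Splitting on bore: it can be shift 1 (8), shift 2 (8), shift 3 (8), shift 4 (8). Listing each branch's schedules as (grind, deburr, bend, mill, drill, finish) by shift number:
bore=shift 1: (1,1,2,3,3,1) (1,1,2,3,3,2) (2,1,2,3,3,1) (2,1,2,3,3,2) (3,1,2,3,3,1) (3,1,2,3,3,2) (4,1,2,3,3,1) (4,1,2,3,3,2) — 8.
bore=shift 2: (1,1,2,3,3,1) (1,1,2,3,3,2) (2,1,2,3,3,1) (2,1,2,3,3,2) (3,1,2,3,3,1) (3,1,2,3,3,2) (4,1,2,3,3,1) (4,1,2,3,3,2) — 8.
bore=shift 3: (1,1,2,3,3,1) (1,1,2,3,3,2) (2,1,2,3,3,1) (2,1,2,3,3,2) (3,1,2,3,3,1) (3,1,2,3,3,2) (4,1,2,3,3,1) (4,1,2,3,3,2) — 8.
bore=shift 4: (1,1,2,3,3,1) (1,1,2,3,3,2) (2,1,2,3,3,1) (2,1,2,3,3,2) (3,1,2,3,3,1) (3,1,2,3,3,2) (4,1,2,3,3,1) (4,1,2,3,3,2) — 8.
Summing: 8 + 8 + 8 + 8 = 32.

32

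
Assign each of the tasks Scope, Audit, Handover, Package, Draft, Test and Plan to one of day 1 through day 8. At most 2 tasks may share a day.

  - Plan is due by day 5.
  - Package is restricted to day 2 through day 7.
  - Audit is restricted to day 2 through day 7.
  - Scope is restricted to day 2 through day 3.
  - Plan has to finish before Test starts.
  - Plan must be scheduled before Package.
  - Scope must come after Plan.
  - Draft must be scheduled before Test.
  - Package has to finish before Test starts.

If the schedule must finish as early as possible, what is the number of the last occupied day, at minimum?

The precedence chain requires at least 3 distinct days.
With at most 2 per day and 7 tasks, at least 4 days are needed.
4 works (last occupied day: day 4): for example Test in day 3; Draft in day 1; Package in day 2; Plan in day 1; Audit in day 3; Handover in day 4; Scope in day 2.

4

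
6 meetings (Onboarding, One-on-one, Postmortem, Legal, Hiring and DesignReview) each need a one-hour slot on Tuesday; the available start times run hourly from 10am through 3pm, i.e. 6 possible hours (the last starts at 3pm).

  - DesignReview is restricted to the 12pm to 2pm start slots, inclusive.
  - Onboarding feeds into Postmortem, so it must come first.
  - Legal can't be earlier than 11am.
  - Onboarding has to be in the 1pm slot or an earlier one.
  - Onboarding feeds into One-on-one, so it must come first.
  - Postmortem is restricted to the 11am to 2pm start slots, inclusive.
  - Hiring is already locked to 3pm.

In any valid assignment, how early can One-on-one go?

11am

Precedence pushes One-on-one to at least 11am.
One-on-one at 11am is achievable: Hiring in 3pm, Legal in 11am, Onboarding in 10am, Postmortem in 11am, DesignReview in 12pm, One-on-one in 11am.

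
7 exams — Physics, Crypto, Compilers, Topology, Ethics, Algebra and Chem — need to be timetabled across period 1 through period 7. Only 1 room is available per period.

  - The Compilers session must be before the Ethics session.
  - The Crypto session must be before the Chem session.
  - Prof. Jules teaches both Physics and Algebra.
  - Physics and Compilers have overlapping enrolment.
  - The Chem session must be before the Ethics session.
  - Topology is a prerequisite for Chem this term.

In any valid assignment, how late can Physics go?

Physics at period 7 is achievable: Algebra in period 6, Ethics in period 5, Topology in period 2, Physics in period 7, Chem in period 3, Compilers in period 4, Crypto in period 1.

period 7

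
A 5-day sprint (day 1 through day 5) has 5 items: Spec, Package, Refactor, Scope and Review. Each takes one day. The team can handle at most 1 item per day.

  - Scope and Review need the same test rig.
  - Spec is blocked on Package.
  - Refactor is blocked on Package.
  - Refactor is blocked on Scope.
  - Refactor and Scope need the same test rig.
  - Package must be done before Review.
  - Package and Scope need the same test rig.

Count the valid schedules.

Splitting on Spec: it can be day 2 (3), day 3 (5), day 4 (5), day 5 (5). Listing each branch's schedules as (Package, Refactor, Scope, Review) by day number:
Spec=day 2: (1,4,3,5) (1,5,3,4) (1,5,4,3) — 3.
Spec=day 3: (1,4,2,5) (1,5,2,4) (1,5,4,2) (2,4,1,5) (2,5,1,4) — 5.
Spec=day 4: (1,3,2,5) (1,5,2,3) (1,5,3,2) (2,3,1,5) (2,5,1,3) — 5.
Spec=day 5: (1,3,2,4) (1,4,2,3) (1,4,3,2) (2,3,1,4) (2,4,1,3) — 5.
Summing: 3 + 5 + 5 + 5 = 18.

18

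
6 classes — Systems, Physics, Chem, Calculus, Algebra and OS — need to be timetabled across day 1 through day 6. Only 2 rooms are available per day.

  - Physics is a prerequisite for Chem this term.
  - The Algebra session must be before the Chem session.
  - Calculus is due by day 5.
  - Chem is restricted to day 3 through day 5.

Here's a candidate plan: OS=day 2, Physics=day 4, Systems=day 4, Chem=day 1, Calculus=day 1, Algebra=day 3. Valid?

No — it violates: Chem is restricted to day 3 through day 5

Only 2 rooms are available per day — holds.
Physics is a prerequisite for Chem this term — violated.
Calculus is due by day 5 — holds.
The Algebra session must be before the Chem session — violated.
Chem is restricted to day 3 through day 5 — violated.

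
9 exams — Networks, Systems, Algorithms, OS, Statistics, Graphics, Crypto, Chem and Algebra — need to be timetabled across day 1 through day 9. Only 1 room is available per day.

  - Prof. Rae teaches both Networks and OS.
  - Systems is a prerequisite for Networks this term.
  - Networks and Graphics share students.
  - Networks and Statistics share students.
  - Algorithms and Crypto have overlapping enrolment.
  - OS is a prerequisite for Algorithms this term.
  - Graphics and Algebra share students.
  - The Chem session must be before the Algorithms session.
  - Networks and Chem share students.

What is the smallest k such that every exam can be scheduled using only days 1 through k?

The precedence chain requires at least 2 distinct days.
With at most 1 per day and 9 exams, at least 9 days are needed.
9 works (last occupied day: day 9): for example Algorithms=day 3; Chem=day 2; Networks=day 5; Systems=day 4; OS=day 1; Crypto=day 8; Graphics=day 7; Statistics=day 6; Algebra=day 9.

9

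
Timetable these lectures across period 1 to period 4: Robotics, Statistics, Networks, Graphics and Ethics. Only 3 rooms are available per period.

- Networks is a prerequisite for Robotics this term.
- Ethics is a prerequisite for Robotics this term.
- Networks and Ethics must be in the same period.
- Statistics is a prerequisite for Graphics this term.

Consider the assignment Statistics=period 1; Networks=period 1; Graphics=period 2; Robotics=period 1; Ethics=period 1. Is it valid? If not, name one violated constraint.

Networks and Ethics must be in the same period — holds.
Only 3 rooms are available per period — violated.
Ethics is a prerequisite for Robotics this term — violated.
Statistics is a prerequisite for Graphics this term — holds.
Networks is a prerequisite for Robotics this term — violated.

No. Only 3 rooms are available per period is not satisfied.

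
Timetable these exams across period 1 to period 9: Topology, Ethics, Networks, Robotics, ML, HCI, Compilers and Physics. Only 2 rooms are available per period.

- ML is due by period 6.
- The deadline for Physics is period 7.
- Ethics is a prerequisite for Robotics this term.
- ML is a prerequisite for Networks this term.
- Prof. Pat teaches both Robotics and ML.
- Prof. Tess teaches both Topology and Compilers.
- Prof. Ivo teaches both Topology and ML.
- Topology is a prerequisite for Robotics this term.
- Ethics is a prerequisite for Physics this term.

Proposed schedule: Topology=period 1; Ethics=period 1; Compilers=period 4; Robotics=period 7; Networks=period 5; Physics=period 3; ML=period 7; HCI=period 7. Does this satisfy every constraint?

Prof. Tess teaches both Topology and Compilers — holds.
Ethics is a prerequisite for Physics this term — holds.
Prof. Pat teaches both Robotics and ML — violated.
The deadline for Physics is period 7 — holds.
Prof. Ivo teaches both Topology and ML — holds.
ML is a prerequisite for Networks this term — violated.
Ethics is a prerequisite for Robotics this term — holds.
Only 2 rooms are available per period — violated.
Topology is a prerequisite for Robotics this term — holds.
ML is due by period 6 — violated.

No — it violates: Prof. Pat teaches both Robotics and ML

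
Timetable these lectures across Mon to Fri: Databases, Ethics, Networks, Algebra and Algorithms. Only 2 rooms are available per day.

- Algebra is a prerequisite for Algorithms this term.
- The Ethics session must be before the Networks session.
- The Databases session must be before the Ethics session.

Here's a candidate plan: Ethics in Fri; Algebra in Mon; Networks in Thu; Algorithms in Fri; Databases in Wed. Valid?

The Databases session must be before the Ethics session — holds.
Only 2 rooms are available per day — holds.
Algebra is a prerequisite for Algorithms this term — holds.
The Ethics session must be before the Networks session — violated.

Invalid. The Ethics session must be before the Networks session.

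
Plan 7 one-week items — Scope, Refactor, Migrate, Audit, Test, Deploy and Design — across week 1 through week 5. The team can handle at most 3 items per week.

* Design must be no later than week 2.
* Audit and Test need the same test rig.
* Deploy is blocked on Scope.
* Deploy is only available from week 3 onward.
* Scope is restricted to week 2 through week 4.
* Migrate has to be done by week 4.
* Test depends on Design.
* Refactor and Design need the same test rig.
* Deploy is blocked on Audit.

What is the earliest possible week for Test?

Precedence pushes Test to at least week 2.
Test at week 2 is achievable: Refactor in week 2; Audit in week 1; Deploy in week 3; Design in week 1; Migrate in week 1; Scope in week 2; Test in week 2.

week 2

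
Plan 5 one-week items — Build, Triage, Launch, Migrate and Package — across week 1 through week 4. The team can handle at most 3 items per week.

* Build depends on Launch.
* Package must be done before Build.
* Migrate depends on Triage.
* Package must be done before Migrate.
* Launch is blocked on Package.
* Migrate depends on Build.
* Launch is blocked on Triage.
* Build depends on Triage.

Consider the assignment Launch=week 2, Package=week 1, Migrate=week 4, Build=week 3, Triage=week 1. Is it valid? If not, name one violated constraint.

Yes

Launch is blocked on Triage — holds.
Migrate depends on Triage — holds.
Package must be done before Build — holds.
Migrate depends on Build — holds.
Build depends on Launch — holds.
Launch is blocked on Package — holds.
The team can handle at most 3 items per week — holds.
Build depends on Triage — holds.
Package must be done before Migrate — holds.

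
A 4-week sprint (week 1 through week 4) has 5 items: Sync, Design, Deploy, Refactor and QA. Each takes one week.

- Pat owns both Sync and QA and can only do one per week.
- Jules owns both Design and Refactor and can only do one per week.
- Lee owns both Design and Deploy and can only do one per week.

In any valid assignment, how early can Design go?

week 1

Design at week 1 is achievable: Sync=week 1, Design=week 1, Deploy=week 2, QA=week 2, Refactor=week 2.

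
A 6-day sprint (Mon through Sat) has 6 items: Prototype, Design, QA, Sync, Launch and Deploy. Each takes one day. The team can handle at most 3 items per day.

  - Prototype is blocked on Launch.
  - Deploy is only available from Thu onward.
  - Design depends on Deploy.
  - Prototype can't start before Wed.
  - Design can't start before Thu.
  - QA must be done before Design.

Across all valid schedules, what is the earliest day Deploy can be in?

Deploy is available from Thu; downstream work caps Deploy at Fri.
Deploy at Thu is achievable: Deploy=Thu, Sync=Mon, Launch=Mon, Design=Fri, Prototype=Wed, QA=Mon.

Thu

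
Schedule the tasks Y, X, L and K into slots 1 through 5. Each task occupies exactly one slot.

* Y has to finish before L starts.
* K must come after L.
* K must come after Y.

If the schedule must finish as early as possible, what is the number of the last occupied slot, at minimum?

The precedence chain requires at least 3 distinct slots.
3 works (last occupied slot: 3): for example X=1; Y=1; L=2; K=3.

slot 3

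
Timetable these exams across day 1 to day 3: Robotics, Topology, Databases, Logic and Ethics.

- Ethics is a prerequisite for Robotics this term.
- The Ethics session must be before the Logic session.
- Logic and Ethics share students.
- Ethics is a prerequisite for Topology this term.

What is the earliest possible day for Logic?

day 2

Precedence pushes Logic to at least day 2.
Logic at day 2 is achievable: Robotics in day 2; Topology in day 2; Ethics in day 1; Databases in day 1; Logic in day 2.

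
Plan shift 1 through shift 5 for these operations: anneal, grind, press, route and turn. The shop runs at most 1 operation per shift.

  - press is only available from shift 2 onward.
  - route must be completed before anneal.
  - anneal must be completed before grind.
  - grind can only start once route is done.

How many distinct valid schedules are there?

16

Splitting on anneal: it can be shift 2 (6), shift 3 (6), shift 4 (4). Listing each branch's schedules as (grind, press, route, turn) by shift number:
anneal=shift 2: (3,4,1,5) (3,5,1,4) (4,3,1,5) (4,5,1,3) (5,3,1,4) (5,4,1,3) — 6.
anneal=shift 3: (4,2,1,5) (4,5,1,2) (4,5,2,1) (5,2,1,4) (5,4,1,2) (5,4,2,1) — 6.
anneal=shift 4: (5,2,1,3) (5,2,3,1) (5,3,1,2) (5,3,2,1) — 4.
Summing: 6 + 6 + 4 = 16.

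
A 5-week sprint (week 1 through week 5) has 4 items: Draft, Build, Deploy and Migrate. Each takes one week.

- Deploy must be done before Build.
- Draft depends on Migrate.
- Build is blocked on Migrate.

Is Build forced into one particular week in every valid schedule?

No

Build can be week 2 (e.g. Build=week 2, Migrate=week 1, Draft=week 2, Deploy=week 1) or week 3 (e.g. Draft=week 2; Build=week 3; Deploy=week 1; Migrate=week 1).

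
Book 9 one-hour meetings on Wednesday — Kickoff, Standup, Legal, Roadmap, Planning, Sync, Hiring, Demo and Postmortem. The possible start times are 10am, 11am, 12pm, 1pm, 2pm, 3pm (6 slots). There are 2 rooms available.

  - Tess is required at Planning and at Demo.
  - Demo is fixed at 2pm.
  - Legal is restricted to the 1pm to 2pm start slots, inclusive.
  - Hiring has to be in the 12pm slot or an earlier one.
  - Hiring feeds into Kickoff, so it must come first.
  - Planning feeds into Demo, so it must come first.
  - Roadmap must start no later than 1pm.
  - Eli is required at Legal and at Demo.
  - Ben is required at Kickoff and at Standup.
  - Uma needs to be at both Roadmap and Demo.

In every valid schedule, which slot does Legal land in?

Legal's window is 1pm–2pm.
Demo is fixed at 2pm, and Legal can't share a slot with Demo.
So Legal must be 1pm.

1pm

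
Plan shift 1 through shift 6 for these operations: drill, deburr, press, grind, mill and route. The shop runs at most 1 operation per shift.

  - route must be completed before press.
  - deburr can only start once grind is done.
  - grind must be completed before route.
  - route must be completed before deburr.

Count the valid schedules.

60

Splitting on deburr: it can be shift 3 (6), shift 4 (14), shift 5 (20), shift 6 (20). Listing each branch's schedules as (drill, press, grind, mill, route) by shift number:
deburr=shift 3: (4,5,1,6,2) (4,6,1,5,2) (5,4,1,6,2) (5,6,1,4,2) (6,4,1,5,2) (6,5,1,4,2) — 6.
deburr=shift 4: (1,5,2,6,3) (1,6,2,5,3) (2,5,1,6,3) (2,6,1,5,3) (3,5,1,6,2) (3,6,1,5,2) (5,3,1,6,2) (5,6,1,2,3) (5,6,1,3,2) (5,6,2,1,3) (6,3,1,5,2) (6,5,1,2,3) (6,5,1,3,2) (6,5,2,1,3) — 14.
deburr=shift 5: (1,4,2,6,3) (1,6,2,3,4) (1,6,2,4,3) (1,6,3,2,4) (2,4,1,6,3) (2,6,1,3,4) (2,6,1,4,3) (2,6,3,1,4) (3,4,1,6,2) (3,6,1,2,4) (3,6,1,4,2) (3,6,2,1,4) (4,3,1,6,2) (4,6,1,2,3) (4,6,1,3,2) (4,6,2,1,3) (6,3,1,4,2) (6,4,1,2,3) (6,4,1,3,2) (6,4,2,1,3) — 20.
deburr=shift 6: (1,4,2,5,3) (1,5,2,3,4) (1,5,2,4,3) (1,5,3,2,4) (2,4,1,5,3) (2,5,1,3,4) (2,5,1,4,3) (2,5,3,1,4) (3,4,1,5,2) (3,5,1,2,4) (3,5,1,4,2) (3,5,2,1,4) (4,3,1,5,2) (4,5,1,2,3) (4,5,1,3,2) (4,5,2,1,3) (5,3,1,4,2) (5,4,1,2,3) (5,4,1,3,2) (5,4,2,1,3) — 20.
Summing: 6 + 14 + 20 + 20 = 60.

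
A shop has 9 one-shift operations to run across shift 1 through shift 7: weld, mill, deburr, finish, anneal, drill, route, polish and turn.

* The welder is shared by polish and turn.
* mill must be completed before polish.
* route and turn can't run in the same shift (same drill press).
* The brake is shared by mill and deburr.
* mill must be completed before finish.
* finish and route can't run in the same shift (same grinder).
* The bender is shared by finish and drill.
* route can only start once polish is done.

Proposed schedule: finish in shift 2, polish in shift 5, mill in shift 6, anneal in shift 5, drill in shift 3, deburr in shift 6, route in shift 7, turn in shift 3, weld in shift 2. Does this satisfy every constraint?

route can only start once polish is done — holds.
finish and route can't run in the same shift (same grinder) — holds.
The brake is shared by mill and deburr — violated.
route and turn can't run in the same shift (same drill press) — holds.
The welder is shared by polish and turn — holds.
The bender is shared by finish and drill — holds.
mill must be completed before finish — violated.
mill must be completed before polish — violated.

Invalid. mill must be completed before finish.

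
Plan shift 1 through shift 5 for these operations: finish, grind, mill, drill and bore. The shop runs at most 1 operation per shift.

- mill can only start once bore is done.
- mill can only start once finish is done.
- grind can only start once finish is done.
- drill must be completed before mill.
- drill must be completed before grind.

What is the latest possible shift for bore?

shift 4

Downstream work caps bore at shift 4.
bore at shift 4 is achievable: grind -> shift 3, finish -> shift 1, mill -> shift 5, bore -> shift 4, drill -> shift 2.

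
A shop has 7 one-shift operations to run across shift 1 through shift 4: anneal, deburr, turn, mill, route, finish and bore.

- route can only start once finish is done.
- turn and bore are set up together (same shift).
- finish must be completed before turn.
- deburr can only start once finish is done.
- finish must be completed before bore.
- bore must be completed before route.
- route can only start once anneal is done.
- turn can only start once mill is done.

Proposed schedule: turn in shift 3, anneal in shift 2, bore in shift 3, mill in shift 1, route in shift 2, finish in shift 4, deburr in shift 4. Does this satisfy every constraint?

No. route can only start once finish is done is not satisfied.

finish must be completed before turn — violated.
route can only start once finish is done — violated.
bore must be completed before route — violated.
turn can only start once mill is done — holds.
finish must be completed before bore — violated.
turn and bore are set up together (same shift) — holds.
route can only start once anneal is done — violated.
deburr can only start once finish is done — violated.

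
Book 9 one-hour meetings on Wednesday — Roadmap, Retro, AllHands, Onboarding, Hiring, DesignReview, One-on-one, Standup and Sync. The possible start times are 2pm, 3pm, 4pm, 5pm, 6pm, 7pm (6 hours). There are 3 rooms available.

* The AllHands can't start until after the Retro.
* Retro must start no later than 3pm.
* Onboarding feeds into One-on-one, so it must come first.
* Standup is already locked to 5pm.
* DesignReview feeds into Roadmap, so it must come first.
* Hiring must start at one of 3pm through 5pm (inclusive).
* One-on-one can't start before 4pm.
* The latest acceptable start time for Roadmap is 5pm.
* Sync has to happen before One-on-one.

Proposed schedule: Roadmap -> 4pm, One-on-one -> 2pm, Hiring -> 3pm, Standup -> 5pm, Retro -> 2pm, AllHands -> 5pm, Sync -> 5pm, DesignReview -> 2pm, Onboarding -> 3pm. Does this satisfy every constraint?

No. One-on-one can't start before 4pm is not satisfied.

One-on-one can't start before 4pm — violated.
Hiring must start at one of 3pm through 5pm (inclusive) — holds.
Retro must start no later than 3pm — holds.
Onboarding feeds into One-on-one, so it must come first — violated.
There are 3 rooms available — holds.
Sync has to happen before One-on-one — violated.
DesignReview feeds into Roadmap, so it must come first — holds.
The AllHands can't start until after the Retro — holds.
Standup is already locked to 5pm — holds.
The latest acceptable start time for Roadmap is 5pm — holds.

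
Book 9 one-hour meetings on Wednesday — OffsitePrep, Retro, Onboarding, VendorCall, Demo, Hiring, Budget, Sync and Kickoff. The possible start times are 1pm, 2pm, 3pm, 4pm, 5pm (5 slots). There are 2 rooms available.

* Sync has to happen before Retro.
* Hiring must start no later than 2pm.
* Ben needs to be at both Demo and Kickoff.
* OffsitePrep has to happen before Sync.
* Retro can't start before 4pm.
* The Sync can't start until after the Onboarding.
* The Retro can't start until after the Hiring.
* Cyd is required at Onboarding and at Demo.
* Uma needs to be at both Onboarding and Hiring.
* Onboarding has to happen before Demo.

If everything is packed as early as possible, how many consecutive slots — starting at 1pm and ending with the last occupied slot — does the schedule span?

5 slots

The precedence chain requires at least 3 distinct slots.
With at most 2 per slot and 9 meetings, at least 5 slots are needed.
Retro can't be placed before 4pm — that is slot 4 counting from 1pm — so the schedule must run through at least 4 slots.
5 works (last occupied slot: 5pm): for example Sync -> 3pm; Retro -> 4pm; Onboarding -> 2pm; Demo -> 3pm; Hiring -> 1pm; VendorCall -> 2pm; OffsitePrep -> 1pm; Budget -> 4pm; Kickoff -> 5pm.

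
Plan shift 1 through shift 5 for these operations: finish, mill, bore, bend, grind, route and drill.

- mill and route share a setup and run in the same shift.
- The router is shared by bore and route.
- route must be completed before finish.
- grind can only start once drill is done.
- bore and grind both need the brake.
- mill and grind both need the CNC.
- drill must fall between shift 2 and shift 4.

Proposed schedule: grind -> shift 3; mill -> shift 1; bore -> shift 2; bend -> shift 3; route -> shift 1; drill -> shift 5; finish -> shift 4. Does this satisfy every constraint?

route must be completed before finish — holds.
mill and route share a setup and run in the same shift — holds.
The router is shared by bore and route — holds.
drill must fall between shift 2 and shift 4 — violated.
mill and grind both need the CNC — holds.
grind can only start once drill is done — violated.
bore and grind both need the brake — holds.

Invalid. grind can only start once drill is done.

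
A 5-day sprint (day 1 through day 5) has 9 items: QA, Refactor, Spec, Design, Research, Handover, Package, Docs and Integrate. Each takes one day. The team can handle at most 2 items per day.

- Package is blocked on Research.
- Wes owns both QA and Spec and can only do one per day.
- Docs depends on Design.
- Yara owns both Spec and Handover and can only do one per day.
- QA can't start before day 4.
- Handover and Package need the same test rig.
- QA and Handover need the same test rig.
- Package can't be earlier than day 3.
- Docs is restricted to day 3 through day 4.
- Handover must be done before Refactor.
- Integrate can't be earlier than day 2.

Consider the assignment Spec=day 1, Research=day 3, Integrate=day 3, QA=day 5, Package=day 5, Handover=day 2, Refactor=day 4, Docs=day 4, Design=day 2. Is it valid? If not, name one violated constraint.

Yes

The team can handle at most 2 items per day — holds.
Yara owns both Spec and Handover and can only do one per day — holds.
Package is blocked on Research — holds.
Handover and Package need the same test rig — holds.
Docs depends on Design — holds.
Wes owns both QA and Spec and can only do one per day — holds.
Docs is restricted to day 3 through day 4 — holds.
QA can't start before day 4 — holds.
Integrate can't be earlier than day 2 — holds.
Handover must be done before Refactor — holds.
QA and Handover need the same test rig — holds.
Package can't be earlier than day 3 — holds.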